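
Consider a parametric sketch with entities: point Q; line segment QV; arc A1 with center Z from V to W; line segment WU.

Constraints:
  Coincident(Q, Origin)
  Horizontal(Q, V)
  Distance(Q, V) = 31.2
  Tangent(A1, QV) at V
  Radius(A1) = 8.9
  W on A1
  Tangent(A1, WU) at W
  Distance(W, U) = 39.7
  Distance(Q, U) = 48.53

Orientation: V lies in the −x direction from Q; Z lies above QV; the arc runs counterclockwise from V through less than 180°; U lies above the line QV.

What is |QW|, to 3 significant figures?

23.6

Checks: |ZW| = 8.900 ✓; ∠(ZW, WU) = 90.00° ✓; |WU| = 39.70 ✓; |QU| = 48.53 ✓.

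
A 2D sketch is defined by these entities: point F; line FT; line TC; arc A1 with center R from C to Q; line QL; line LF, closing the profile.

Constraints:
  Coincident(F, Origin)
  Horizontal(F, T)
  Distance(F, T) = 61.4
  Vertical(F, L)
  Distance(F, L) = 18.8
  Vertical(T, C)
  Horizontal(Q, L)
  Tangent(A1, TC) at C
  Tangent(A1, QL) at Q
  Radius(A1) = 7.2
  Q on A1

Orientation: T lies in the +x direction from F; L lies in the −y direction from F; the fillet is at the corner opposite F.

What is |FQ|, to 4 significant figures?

57.37

The virtual corner opposite F is at (61.40, -18.80). The tangent condition forces RC to be normal to TC and tangency of A1 to QL means the radius RQ is perpendicular to QL, with radius 7.2, so the center R sits 7.2 in from both sides at R = (54.20, -11.60). That places the tangent points at C = (61.40, -11.60) on TC and Q = (54.20, -18.80) on QL. Then |FQ| = |Q − F| = 57.37.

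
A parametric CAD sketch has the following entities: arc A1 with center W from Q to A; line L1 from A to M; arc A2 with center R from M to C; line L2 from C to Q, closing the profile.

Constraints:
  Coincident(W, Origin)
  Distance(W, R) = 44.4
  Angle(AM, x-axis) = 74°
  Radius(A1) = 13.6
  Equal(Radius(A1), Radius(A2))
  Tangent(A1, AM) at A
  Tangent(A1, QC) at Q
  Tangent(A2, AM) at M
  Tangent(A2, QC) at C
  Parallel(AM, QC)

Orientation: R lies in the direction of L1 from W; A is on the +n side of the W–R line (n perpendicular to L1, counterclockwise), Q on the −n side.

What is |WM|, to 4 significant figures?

46.44

The slot axis is L1's direction at 74.0°, so u = (cos 74.0°, sin 74.0°) = (0.2756, 0.9613) and n = (−sin 74.0°, cos 74.0°) = (-0.9613, 0.2756). W is at the origin and R lies 44.4 along u from W, so R = 44.4·u = (12.24, 42.68). Tangency of A1 to both parallel lines with radius 13.6 puts A and Q at W ± 13.6·n: A = (-13.07, 3.749), Q = (13.07, -3.749). Equal radii place M and C the same way about R: M = R + 13.6·n = (-0.8349, 46.43), C = R − 13.6·n = (25.31, 38.93). Then |WM| = |M − W| = 46.44.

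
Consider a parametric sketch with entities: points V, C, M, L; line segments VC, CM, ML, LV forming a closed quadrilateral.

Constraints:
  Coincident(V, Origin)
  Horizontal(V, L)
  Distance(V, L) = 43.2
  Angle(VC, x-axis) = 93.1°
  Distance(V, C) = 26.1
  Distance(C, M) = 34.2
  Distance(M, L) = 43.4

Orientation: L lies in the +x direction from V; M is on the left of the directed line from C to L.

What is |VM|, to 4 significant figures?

50.48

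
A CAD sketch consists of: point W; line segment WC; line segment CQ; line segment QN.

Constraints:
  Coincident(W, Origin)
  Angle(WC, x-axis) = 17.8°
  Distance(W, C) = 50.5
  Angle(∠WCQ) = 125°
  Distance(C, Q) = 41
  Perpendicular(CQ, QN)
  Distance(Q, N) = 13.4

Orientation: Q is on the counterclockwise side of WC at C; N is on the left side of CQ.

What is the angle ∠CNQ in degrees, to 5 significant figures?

71.901°

∠WCQ = 125.0°, so CQ runs at 17.8° + (180° − 125.0°) = 72.800° from the x-axis; with |CQ| = 41.0, Q = C + 41.0·(cos 72.800°, sin 72.800°) = (60.207, 54.604). CQ ⟂ QN; with |QN| = 13.4 on the left of CQ, N = Q + 13.4·(-0.95528, 0.29571) = (47.406, 58.567). Then cos ∠CNQ = NC·NQ / (|NC||NQ|), giving 71.901°.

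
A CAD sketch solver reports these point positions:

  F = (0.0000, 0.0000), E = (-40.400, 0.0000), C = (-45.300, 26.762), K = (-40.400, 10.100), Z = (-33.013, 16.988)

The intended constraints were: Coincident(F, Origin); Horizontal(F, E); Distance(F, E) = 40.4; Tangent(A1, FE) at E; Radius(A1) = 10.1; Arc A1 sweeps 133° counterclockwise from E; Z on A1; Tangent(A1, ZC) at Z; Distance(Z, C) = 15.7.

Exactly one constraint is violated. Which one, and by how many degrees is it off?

Tangent(A1, ZC) at Z — off by 8.50°.

F = (0.00, 0.00) ✓; F.y = 0.00, E.y = 0.00 ✓; |FE| = 40.40 ✓; ∠(KE, EF) = 90.00° ✓; |KE| = 10.10 ✓; bearing(K→Z) − bearing(K→E) = 133.0° ✓; |KZ| = 10.10 ✓; ∠(KZ, ZC) = 81.50° ✗; |ZC| = 15.70 ✓.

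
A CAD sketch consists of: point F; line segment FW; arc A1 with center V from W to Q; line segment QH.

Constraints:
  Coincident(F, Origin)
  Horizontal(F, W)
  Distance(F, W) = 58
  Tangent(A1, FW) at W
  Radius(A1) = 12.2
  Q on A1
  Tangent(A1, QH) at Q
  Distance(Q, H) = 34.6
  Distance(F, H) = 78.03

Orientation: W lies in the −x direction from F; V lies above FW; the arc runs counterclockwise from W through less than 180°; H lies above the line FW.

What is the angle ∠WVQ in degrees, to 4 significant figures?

114.0°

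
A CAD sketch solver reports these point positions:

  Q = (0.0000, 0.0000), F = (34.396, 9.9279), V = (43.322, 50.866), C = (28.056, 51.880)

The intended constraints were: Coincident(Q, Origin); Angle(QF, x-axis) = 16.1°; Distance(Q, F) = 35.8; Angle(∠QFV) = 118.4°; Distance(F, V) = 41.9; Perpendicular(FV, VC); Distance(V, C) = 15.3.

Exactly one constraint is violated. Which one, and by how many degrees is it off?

Perpendicular(FV, VC) — off by 8.50°.

Q = (0.00, 0.00) ✓; QF at 16.10° ✓; |QF| = 35.80 ✓; ∠QFV = 118.4° ✓; |FV| = 41.90 ✓; ∠(FV, VC) = 98.50° ✗; |VC| = 15.30 ✓.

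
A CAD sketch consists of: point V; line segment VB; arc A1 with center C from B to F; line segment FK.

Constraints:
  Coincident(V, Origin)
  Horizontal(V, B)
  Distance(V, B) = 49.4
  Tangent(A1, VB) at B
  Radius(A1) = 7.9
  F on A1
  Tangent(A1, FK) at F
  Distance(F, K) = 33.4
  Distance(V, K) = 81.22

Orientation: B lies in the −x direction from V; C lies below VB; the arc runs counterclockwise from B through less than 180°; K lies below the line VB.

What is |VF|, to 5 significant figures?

55.910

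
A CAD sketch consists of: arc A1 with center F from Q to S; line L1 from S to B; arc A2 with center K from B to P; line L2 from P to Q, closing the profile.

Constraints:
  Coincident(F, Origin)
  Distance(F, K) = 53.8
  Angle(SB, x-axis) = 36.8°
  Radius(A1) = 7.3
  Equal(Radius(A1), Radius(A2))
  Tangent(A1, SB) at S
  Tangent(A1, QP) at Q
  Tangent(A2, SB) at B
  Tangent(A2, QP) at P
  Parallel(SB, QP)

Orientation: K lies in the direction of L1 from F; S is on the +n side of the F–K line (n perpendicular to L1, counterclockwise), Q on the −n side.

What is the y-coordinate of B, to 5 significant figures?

38.073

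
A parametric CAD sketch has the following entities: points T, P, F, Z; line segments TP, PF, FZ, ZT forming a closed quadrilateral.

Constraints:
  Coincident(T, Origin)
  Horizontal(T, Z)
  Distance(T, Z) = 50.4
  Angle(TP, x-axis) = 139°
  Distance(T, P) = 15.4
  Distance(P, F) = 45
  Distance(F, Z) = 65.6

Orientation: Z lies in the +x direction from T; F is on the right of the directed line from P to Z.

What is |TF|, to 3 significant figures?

34.9

Checks: |PF| = 45.00 ✓; |FZ| = 65.60 ✓.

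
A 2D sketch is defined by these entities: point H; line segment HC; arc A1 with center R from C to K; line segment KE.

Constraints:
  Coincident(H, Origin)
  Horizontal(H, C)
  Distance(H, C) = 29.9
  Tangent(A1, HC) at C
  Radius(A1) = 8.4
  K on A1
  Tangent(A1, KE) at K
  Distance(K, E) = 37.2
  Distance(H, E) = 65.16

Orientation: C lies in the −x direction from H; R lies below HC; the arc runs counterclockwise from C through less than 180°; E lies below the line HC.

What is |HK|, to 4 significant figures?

38.05

H is at the origin; HC is horizontal with |HC| = 29.9 and C on the −x side, so C = (-29.90, 0.000). Tangency of A1 to HC means the radius RC is perpendicular to HC, so R = C + (0, -8.4) = (-29.90, -8.400). Since RK ⟂ KE (tangency), |RE| = √(8.4² + 37.2²) = 38.14 regardless of where K sits on A1. So E lies on both circle(H, 65.16) and circle(R, 38.14); the below-HC intersection is E = (-51.65, -39.73). K is the foot of the tangent from E: K = (-37.69, -5.247).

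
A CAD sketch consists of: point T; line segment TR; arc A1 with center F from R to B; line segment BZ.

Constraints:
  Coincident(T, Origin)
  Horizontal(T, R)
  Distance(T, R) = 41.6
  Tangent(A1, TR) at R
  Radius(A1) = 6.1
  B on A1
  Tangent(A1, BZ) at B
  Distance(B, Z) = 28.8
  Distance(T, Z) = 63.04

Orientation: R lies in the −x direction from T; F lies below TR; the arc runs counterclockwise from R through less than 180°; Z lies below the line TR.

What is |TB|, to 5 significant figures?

47.796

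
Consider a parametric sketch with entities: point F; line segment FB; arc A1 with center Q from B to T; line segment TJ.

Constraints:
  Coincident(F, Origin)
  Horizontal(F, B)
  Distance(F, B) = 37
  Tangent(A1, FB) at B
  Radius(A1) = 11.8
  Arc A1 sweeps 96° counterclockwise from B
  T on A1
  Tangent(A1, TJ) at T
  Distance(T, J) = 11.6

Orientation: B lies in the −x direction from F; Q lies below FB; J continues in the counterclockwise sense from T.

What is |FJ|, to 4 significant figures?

53.50

F is at the origin; FB is horizontal with |FB| = 37.0 and B on the −x side, so B = (-37.00, 0.000). Since A1 is tangent to FB there, QB ⟂ FB, so Q = B + (0, -11.8) = (-37.00, -11.80). On A1, B sits at bearing 90° from Q; a 96° counterclockwise sweep puts T at bearing 186°, so T = Q + 11.8·(cos 186°, sin 186°) = (-48.74, -13.03). A1 meets TJ tangentially, so QT is at right angles to TJ, so TJ runs along (−sin 186°, cos 186°); with |TJ| = 11.6, J = (-47.52, -24.57). Then |FJ| = |J − F| = 53.50.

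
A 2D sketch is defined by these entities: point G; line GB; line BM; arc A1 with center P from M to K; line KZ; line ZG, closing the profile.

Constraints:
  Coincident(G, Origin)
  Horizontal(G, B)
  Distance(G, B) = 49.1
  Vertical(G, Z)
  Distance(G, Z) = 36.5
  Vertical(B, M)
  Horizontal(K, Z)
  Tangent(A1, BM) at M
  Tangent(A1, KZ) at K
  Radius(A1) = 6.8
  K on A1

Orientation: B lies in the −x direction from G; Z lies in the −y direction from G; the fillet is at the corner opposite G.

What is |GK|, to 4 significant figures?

55.87

The virtual corner opposite G is at (-49.10, -36.50). The tangent condition forces PM to be normal to BM and A1 meets KZ tangentially, so PK is at right angles to KZ, with radius 6.8, so the center P sits 6.8 in from both sides at P = (-42.30, -29.70). That places the tangent points at M = (-49.10, -29.70) on BM and K = (-42.30, -36.50) on KZ. Then |GK| = |K − G| = 55.87.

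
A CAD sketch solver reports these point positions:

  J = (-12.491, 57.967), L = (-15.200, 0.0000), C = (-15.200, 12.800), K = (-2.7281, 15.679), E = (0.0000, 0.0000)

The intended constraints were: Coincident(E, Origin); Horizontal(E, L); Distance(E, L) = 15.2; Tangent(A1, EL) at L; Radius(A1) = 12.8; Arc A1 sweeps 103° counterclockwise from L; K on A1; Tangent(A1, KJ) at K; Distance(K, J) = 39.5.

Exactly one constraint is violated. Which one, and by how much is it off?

Distance(K, J) = 39.5 — off by 3.90.

E = (0.00, 0.00) ✓; E.y = 0.00, L.y = 0.00 ✓; |EL| = 15.20 ✓; ∠(CL, LE) = 90.00° ✓; |CL| = 12.80 ✓; bearing(C→K) − bearing(C→L) = 103.0° ✓; |CK| = 12.80 ✓; ∠(CK, KJ) = 90.00° ✓; |KJ| = 43.40 ✗.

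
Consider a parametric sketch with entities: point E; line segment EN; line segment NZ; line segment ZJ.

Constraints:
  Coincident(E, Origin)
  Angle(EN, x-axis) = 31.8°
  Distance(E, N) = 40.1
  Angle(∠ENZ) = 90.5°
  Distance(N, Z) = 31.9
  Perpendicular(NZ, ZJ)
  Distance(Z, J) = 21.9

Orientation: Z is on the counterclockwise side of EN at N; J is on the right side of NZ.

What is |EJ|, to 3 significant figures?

69.9

E is at the origin; EN runs at 31.8° with length 40.1, so N = 40.1·(cos 31.8°, sin 31.8°) = (34.1, 21.1). ∠ENZ = 90.5°, so NZ runs at 31.8° + (180° − 90.5°) = 121° from the x-axis; with |NZ| = 31.9, Z = N + 31.9·(cos 121°, sin 121°) = (17.5, 48.4). NZ is perpendicular to ZJ; with |ZJ| = 21.9 on the right of NZ, J = Z + 21.9·(0.854, 0.520) = (36.2, 59.8). Then |EJ| = |J − E| = 69.9.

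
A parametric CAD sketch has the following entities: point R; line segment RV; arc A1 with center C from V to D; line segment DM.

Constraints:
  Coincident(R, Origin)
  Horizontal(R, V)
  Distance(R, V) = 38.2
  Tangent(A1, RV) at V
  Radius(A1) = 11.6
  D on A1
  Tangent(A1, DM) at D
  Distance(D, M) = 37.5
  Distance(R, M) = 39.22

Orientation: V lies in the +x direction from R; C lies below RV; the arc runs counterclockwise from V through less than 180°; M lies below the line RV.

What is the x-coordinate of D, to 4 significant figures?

28.19

R is at the origin; R and V share the same y with |RV| = 38.2 and V on the +x side, so V = (38.20, 0.000). The tangent condition forces CV to be normal to RV, so C = V + (0, -11.6) = (38.20, -11.60). Since CD ⟂ DM (tangency), |CM| = √(11.6² + 37.5²) = 39.25 regardless of where D sits on A1. So M lies on both circle(R, 39.22) and circle(C, 39.25); the below-RV intersection is M = (9.254, -38.11). D is the foot of the tangent from M: D = (28.19, -5.743).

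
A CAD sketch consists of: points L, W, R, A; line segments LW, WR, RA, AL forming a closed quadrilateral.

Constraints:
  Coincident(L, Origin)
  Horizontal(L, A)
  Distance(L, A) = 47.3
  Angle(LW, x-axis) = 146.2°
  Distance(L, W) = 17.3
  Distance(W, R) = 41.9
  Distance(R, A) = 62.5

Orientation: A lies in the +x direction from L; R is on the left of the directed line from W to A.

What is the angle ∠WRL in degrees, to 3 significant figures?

21.6°

L is at the origin; L and A share the same y with |LA| = 47.3 and A in +x, so A = (47.3, 0). LW runs at 146.2° with |LW| = 17.3, so W = (-14.4, 9.62). R is determined by |WR| = 41.9 and |RA| = 62.5 together: it lies at the intersection of circle(W, 41.9) and circle(A, 62.5). With |WA| = 62.4, the foot of the radical line on WA is 14.0 from W and the perpendicular offset is √(41.9² − 14.0²) = 39.5. Taking the left-of-WA solution: R = (5.53, 46.5).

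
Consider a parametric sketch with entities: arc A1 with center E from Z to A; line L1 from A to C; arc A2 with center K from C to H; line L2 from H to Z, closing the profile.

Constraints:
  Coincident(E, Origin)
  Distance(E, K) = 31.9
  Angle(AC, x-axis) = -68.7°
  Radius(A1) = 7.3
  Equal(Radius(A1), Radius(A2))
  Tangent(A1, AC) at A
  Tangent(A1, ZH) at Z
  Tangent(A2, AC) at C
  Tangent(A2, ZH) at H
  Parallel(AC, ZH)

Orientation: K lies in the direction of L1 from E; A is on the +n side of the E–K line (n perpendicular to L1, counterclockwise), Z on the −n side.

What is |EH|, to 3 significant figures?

32.7

The slot axis is L1's direction at -68.7°, so u = (cos -68.7°, sin -68.7°) = (0.363, -0.932) and n = (−sin -68.7°, cos -68.7°) = (0.932, 0.363). E is at the origin and K lies 31.9 along u from E, so K = 31.9·u = (11.6, -29.7). Tangency of A1 to both parallel lines with radius 7.3 puts A and Z at E ± 7.3·n: A = (6.80, 2.65), Z = (-6.80, -2.65). Equal radii place C and H the same way about K: C = K + 7.3·n = (18.4, -27.1), H = K − 7.3·n = (4.79, -32.4). Then |EH| = |H − E| = 32.7.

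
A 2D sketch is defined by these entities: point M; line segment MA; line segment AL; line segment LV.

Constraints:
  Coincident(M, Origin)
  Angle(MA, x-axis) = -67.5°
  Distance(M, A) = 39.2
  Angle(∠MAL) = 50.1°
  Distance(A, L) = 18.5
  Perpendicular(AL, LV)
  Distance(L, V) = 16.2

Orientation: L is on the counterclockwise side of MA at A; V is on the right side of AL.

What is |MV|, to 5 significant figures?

46.748

M is at the origin; MA runs at -67.5° with length 39.2, so A = 39.2·(cos -67.5°, sin -67.5°) = (15.001, -36.216). ∠MAL = 50.1°, so AL runs at -67.5° + (180° − 50.1°) = 62.400° from the x-axis; with |AL| = 18.5, L = A + 18.5·(cos 62.400°, sin 62.400°) = (23.572, -19.821). AL ⟂ LV; with |LV| = 16.2 on the right of AL, V = L + 16.2·(0.88620, -0.46330) = (37.929, -27.327). Then |MV| = |V − M| = 46.748.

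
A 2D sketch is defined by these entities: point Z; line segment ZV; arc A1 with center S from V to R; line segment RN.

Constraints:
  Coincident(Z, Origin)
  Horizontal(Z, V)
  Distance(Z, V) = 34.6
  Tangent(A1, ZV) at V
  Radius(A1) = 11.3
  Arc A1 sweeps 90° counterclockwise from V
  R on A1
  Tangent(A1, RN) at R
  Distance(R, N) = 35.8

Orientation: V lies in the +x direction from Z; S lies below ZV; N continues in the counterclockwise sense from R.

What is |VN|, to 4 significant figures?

48.44

Z is at the origin; ZV is horizontal with |ZV| = 34.6 and V on the +x side, so V = (34.60, 0.000). Tangency of A1 to ZV means the radius SV is perpendicular to ZV, so S = V + (0, -11.3) = (34.60, -11.30). On A1, V sits at bearing 90° from S; a 90° counterclockwise sweep puts R at bearing 180°, so R = S + 11.3·(cos 180°, sin 180°) = (23.30, -11.30). A1 meets RN tangentially, so SR is at right angles to RN, so RN runs along (−sin 180°, cos 180°); with |RN| = 35.8, N = (23.30, -47.10). Then |VN| = |N − V| = 48.44.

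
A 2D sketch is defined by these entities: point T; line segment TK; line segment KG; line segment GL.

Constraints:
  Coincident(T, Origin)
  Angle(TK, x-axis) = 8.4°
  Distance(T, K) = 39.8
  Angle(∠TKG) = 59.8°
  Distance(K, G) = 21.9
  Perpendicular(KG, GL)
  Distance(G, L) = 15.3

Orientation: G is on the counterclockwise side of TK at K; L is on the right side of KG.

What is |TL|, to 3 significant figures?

49.7

T is at the origin; TK runs at 8.4° with length 39.8, so K = 39.8·(cos 8.4°, sin 8.4°) = (39.4, 5.81). ∠TKG = 59.8°, so KG runs at 8.4° + (180° − 59.8°) = 129° from the x-axis; with |KG| = 21.9, G = K + 21.9·(cos 129°, sin 129°) = (25.7, 22.9). The perpendicularity gives GL at right angles to KG; with |GL| = 15.3 on the right of KG, L = G + 15.3·(0.782, 0.624) = (37.7, 32.5). Then |TL| = |L − T| = 49.7.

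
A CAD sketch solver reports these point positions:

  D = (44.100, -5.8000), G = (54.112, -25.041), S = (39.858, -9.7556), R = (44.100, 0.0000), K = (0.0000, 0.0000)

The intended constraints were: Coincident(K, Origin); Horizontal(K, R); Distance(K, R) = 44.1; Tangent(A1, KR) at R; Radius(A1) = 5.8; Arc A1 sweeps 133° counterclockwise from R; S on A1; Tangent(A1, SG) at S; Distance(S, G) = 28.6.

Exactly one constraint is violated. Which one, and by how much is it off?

Distance(S, G) = 28.6 — off by 7.70.

K = (0.00, 0.00) ✓; K.y = 0.00, R.y = 0.00 ✓; |KR| = 44.10 ✓; ∠(DR, RK) = 90.00° ✓; |DR| = 5.800 ✓; bearing(D→S) − bearing(D→R) = 133.0° ✓; |DS| = 5.800 ✓; ∠(DS, SG) = 90.00° ✓; |SG| = 20.90 ✗.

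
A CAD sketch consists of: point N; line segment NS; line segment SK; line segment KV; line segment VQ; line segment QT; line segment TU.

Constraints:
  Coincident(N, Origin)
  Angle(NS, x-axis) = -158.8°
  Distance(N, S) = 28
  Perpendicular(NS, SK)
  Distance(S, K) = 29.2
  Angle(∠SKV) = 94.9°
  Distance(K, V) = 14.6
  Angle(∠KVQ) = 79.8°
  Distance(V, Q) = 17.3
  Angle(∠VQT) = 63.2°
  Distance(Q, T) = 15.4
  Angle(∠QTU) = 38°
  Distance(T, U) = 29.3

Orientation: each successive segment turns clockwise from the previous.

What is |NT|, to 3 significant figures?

35.3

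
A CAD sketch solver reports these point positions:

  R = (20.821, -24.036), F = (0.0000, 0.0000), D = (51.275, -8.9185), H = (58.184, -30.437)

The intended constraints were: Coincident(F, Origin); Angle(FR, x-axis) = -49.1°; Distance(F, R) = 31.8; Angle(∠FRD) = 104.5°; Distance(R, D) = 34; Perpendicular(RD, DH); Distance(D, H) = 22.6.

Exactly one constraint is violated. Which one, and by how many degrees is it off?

Perpendicular(RD, DH) — off by 8.60°.

F = (0.00, 0.00) ✓; FR at -49.10° ✓; |FR| = 31.80 ✓; ∠FRD = 104.5° ✓; |RD| = 34.00 ✓; ∠(RD, DH) = 98.60° ✗; |DH| = 22.60 ✓.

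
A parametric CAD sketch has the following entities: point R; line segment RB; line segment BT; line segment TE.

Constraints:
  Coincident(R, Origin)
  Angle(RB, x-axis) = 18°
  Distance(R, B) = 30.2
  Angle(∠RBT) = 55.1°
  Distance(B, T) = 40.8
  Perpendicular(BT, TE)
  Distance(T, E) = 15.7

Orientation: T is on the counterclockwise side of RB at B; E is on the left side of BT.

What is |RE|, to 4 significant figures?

25.21

R is at the origin; RB runs at 18.0° with length 30.2, so B = 30.2·(cos 18.0°, sin 18.0°) = (28.72, 9.332). ∠RBT = 55.1°, so BT runs at 18.0° + (180° − 55.1°) = 142.9° from the x-axis; with |BT| = 40.8, T = B + 40.8·(cos 142.9°, sin 142.9°) = (-3.820, 33.94). The perpendicularity gives TE at right angles to BT; with |TE| = 15.7 on the left of BT, E = T + 15.7·(-0.6032, -0.7976) = (-13.29, 21.42). Then |RE| = |E − R| = 25.21.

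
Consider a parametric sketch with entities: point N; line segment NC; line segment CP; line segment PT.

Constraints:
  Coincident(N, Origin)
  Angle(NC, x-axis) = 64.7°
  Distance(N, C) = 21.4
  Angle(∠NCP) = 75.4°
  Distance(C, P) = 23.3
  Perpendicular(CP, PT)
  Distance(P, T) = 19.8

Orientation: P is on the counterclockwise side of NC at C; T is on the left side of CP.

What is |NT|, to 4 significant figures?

17.93

N is at the origin; NC runs at 64.7° with length 21.4, so C = 21.4·(cos 64.7°, sin 64.7°) = (9.145, 19.35). ∠NCP = 75.4°, so CP runs at 64.7° + (180° − 75.4°) = 169.3° from the x-axis; with |CP| = 23.3, P = C + 23.3·(cos 169.3°, sin 169.3°) = (-13.75, 23.67). The perpendicularity gives PT at right angles to CP; with |PT| = 19.8 on the left of CP, T = P + 19.8·(-0.1857, -0.9826) = (-17.43, 4.218). Then |NT| = |T − N| = 17.93.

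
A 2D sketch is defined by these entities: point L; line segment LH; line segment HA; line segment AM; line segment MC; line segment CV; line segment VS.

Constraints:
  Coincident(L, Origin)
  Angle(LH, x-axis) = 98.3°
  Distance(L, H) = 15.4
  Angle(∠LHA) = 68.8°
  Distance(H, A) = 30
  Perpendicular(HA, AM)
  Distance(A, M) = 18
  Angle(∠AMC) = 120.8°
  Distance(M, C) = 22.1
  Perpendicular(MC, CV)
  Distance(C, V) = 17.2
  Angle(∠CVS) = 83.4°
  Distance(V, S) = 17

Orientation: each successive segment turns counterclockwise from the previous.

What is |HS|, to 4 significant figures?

19.27

L is at the origin; LH runs at 98.3° with length 15.4, so H = (-2.223, 15.24). ∠LHA = 68.8° gives HA at -150.5° from the x-axis; with |HA| = 30.0, A = (-28.33, 0.4660). The perpendicularity gives AM at right angles to HA, so AM runs at -60.50°; with |AM| = 18.0, M = (-19.47, -15.20). ∠AMC = 120.8° gives MC at -1.300° from the x-axis; with |MC| = 22.1, C = (2.624, -15.70). MC ⟂ CV, so CV runs at 88.70°; with |CV| = 17.2, V = (3.014, 1.494). ∠CVS = 83.4° gives VS at -174.7° from the x-axis; with |VS| = 17.0, S = (-13.91, -0.07653). Then |HS| = |S − H| = 19.27.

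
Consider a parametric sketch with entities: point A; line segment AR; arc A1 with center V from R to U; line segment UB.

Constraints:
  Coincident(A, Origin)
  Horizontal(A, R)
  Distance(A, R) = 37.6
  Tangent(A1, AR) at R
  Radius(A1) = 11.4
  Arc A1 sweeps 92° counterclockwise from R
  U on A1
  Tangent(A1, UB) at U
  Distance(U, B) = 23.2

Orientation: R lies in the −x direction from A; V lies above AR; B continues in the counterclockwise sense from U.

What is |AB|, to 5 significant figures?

44.201

A is at the origin; A and R share the same y with |AR| = 37.6 and R on the −x side, so R = (-37.600, 0.0000). The tangent condition forces VR to be normal to AR, so V = R + (0, 11.4) = (-37.600, 11.400). On A1, R sits at bearing -90° from V; a 92° counterclockwise sweep puts U at bearing 2°, so U = V + 11.4·(cos 2°, sin 2°) = (-26.207, 11.798). Since A1 is tangent to UB there, VU ⟂ UB, so UB runs along (−sin 2°, cos 2°); with |UB| = 23.2, B = (-27.017, 34.984). Then |AB| = |B − A| = 44.201.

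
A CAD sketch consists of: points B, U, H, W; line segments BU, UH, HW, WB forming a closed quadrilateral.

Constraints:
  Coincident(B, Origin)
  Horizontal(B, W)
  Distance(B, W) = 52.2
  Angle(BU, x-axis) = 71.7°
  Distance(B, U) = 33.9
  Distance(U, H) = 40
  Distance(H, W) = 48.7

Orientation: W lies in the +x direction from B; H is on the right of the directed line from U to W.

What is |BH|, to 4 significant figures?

8.316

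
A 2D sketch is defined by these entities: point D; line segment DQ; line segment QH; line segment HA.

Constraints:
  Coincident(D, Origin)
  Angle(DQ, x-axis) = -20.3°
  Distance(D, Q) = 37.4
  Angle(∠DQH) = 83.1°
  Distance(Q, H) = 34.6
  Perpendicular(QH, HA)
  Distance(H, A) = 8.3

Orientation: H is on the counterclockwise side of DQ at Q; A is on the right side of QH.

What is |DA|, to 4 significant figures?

54.50

∠DQH = 83.1°, so QH runs at -20.3° + (180° − 83.1°) = 76.60° from the x-axis; with |QH| = 34.6, H = Q + 34.6·(cos 76.60°, sin 76.60°) = (43.10, 20.68). QH ⟂ HA; with |HA| = 8.3 on the right of QH, A = H + 8.3·(0.9728, -0.2317) = (51.17, 18.76). Then |DA| = |A − D| = 54.50.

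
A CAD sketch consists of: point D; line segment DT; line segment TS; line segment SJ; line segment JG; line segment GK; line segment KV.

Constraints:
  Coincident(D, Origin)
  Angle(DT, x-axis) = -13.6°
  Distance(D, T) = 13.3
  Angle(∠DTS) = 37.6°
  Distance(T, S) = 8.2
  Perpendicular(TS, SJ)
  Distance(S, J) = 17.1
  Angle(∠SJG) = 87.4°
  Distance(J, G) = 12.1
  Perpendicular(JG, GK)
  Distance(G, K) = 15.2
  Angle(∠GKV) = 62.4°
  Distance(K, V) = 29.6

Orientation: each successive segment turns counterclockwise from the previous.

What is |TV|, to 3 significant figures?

27.7

D is at the origin; DT runs at -13.6° with length 13.3, so T = (12.9, -3.13). ∠DTS = 37.6° gives TS at 129° from the x-axis; with |TS| = 8.2, S = (7.79, 3.26). TS is perpendicular to SJ, so SJ runs at -141°; with |SJ| = 17.1, J = (-5.54, -7.45). ∠SJG = 87.4° gives JG at -48.6° from the x-axis; with |JG| = 12.1, G = (2.46, -16.5). JG is perpendicular to GK, so GK runs at 41.4°; with |GK| = 15.2, K = (13.9, -6.48). ∠GKV = 62.4° gives KV at 159° from the x-axis; with |KV| = 29.6, V = (-13.8, 4.13). Then |TV| = |V − T| = 27.7.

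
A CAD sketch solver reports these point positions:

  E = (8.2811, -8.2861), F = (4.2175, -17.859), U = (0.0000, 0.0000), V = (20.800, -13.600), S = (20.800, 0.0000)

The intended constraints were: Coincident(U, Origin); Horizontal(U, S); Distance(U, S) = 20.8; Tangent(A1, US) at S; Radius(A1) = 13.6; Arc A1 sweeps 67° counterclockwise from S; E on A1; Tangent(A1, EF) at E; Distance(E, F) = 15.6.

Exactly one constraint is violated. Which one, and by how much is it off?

Distance(E, F) = 15.6 — off by 5.20.

U = (0.00, 0.00) ✓; U.y = 0.00, S.y = 0.00 ✓; |US| = 20.80 ✓; ∠(VS, SU) = 90.00° ✓; |VS| = 13.60 ✓; bearing(V→E) − bearing(V→S) = 67.00° ✓; |VE| = 13.60 ✓; ∠(VE, EF) = 90.00° ✓; |EF| = 10.40 ✗.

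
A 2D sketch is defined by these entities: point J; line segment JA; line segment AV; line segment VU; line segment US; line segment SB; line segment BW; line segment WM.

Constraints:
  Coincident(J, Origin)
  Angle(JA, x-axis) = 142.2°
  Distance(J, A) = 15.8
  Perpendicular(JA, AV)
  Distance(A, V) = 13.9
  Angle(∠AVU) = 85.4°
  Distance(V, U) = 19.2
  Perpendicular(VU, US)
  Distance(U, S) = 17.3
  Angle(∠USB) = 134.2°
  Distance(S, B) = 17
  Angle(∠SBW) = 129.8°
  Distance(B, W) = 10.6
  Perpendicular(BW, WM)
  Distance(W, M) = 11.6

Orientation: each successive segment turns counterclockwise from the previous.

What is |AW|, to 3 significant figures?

14.9

∠USB = 134.2° gives SB at 103° from the x-axis; with |SB| = 17.0, B = (0.826, 19.3). ∠SBW = 129.8° gives BW at 153° from the x-axis; with |BW| = 10.6, W = (-8.60, 24.1). Then |AW| = |W − A| = 14.9.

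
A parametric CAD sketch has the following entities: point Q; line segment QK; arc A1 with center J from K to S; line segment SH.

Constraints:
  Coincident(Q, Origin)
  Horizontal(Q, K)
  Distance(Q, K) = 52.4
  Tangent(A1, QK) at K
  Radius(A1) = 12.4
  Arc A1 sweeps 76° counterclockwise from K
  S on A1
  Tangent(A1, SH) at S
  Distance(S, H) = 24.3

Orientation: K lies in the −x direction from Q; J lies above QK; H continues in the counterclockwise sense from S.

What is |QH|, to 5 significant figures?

47.719

Q is at the origin; Q and K share the same y with |QK| = 52.4 and K on the −x side, so K = (-52.400, 0.0000). Tangency of A1 to QK means the radius JK is perpendicular to QK, so J = K + (0, 12.4) = (-52.400, 12.400). On A1, K sits at bearing -90° from J; a 76° counterclockwise sweep puts S at bearing -14°, so S = J + 12.4·(cos -14°, sin -14°) = (-40.368, 9.4002). The tangent condition forces JS to be normal to SH, so SH runs along (−sin -14°, cos -14°); with |SH| = 24.3, H = (-34.490, 32.978). Then |QH| = |H − Q| = 47.719.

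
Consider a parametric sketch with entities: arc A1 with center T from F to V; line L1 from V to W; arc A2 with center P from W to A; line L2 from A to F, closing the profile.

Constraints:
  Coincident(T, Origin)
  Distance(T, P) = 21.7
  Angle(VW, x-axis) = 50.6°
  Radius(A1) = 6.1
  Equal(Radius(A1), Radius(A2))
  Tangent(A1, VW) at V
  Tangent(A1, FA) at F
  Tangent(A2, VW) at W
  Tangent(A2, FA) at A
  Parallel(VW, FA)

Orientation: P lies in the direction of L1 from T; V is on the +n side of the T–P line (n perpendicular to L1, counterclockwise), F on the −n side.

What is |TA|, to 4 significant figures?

22.54

The slot axis is L1's direction at 50.6°, so u = (cos 50.6°, sin 50.6°) = (0.6347, 0.7727) and n = (−sin 50.6°, cos 50.6°) = (-0.7727, 0.6347). T is at the origin and P lies 21.7 along u from T, so P = 21.7·u = (13.77, 16.77). Tangency of A1 to both parallel lines with radius 6.1 puts V and F at T ± 6.1·n: V = (-4.714, 3.872), F = (4.714, -3.872). Equal radii place W and A the same way about P: W = P + 6.1·n = (9.060, 20.64), A = P − 6.1·n = (18.49, 12.90). Then |TA| = |A − T| = 22.54.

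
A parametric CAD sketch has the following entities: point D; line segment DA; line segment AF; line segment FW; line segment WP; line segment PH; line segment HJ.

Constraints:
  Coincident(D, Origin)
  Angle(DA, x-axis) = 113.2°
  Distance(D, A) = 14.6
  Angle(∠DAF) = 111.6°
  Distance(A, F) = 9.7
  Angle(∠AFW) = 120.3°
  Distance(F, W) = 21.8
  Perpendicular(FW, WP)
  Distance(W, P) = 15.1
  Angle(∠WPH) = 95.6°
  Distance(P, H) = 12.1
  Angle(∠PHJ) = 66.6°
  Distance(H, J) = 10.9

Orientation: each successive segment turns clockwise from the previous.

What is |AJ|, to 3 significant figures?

18.2

D is at the origin; DA runs at 113.2° with length 14.6, so A = (-5.75, 13.4). ∠DAF = 111.6° gives AF at 44.8° from the x-axis; with |AF| = 9.7, F = (1.13, 20.3). ∠AFW = 120.3° gives FW at -14.9° from the x-axis; with |FW| = 21.8, W = (22.2, 14.6). FW is perpendicular to WP, so WP runs at -105°; with |WP| = 15.1, P = (18.3, 0.0566). ∠WPH = 95.6° gives PH at 171° from the x-axis; with |PH| = 12.1, H = (6.37, 2.01). ∠PHJ = 66.6° gives HJ at 57.3° from the x-axis; with |HJ| = 10.9, J = (12.3, 11.2). Then |AJ| = |J − A| = 18.2.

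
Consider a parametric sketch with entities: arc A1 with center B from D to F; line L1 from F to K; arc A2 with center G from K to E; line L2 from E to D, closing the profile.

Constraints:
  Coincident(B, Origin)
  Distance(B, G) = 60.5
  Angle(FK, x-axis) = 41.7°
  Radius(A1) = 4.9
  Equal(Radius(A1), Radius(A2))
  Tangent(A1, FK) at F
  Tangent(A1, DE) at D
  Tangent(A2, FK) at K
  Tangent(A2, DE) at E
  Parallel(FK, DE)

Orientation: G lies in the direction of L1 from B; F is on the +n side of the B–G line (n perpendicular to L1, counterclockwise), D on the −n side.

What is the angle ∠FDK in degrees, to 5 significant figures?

80.799°

The slot axis is L1's direction at 41.7°, so u = (cos 41.7°, sin 41.7°) = (0.74664, 0.66523) and n = (−sin 41.7°, cos 41.7°) = (-0.66523, 0.74664). B is at the origin and G lies 60.5 along u from B, so G = 60.5·u = (45.172, 40.246). Tangency of A1 to both parallel lines with radius 4.9 puts F and D at B ± 4.9·n: F = (-3.2596, 3.6585), D = (3.2596, -3.6585). Equal radii place K and E the same way about G: K = G + 4.9·n = (41.912, 43.905), E = G − 4.9·n = (48.431, 36.588). Then cos ∠FDK = DF·DK / (|DF||DK|), giving 80.799°.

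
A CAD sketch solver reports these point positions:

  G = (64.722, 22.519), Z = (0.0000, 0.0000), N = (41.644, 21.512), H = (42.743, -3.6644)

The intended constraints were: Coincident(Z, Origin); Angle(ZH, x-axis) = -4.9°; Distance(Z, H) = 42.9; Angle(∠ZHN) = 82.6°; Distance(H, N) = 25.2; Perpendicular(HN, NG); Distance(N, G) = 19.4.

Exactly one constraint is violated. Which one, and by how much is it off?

Distance(N, G) = 19.4 — off by 3.70.

Z = (0.00, 0.00) ✓; ZH at -4.900° ✓; |ZH| = 42.90 ✓; ∠ZHN = 82.60° ✓; |HN| = 25.20 ✓; ∠(HN, NG) = 90.00° ✓; |NG| = 23.10 ✗.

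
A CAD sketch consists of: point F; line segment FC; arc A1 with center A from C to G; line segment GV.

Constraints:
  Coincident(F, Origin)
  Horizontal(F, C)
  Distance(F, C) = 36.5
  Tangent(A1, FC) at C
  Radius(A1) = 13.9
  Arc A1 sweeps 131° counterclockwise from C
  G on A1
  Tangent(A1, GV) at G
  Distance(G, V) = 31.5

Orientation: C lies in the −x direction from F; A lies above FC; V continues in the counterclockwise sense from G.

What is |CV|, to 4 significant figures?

47.89

On A1, C sits at bearing -90° from A; a 131° counterclockwise sweep puts G at bearing 41°, so G = A + 13.9·(cos 41°, sin 41°) = (-26.01, 23.02). Since A1 is tangent to GV there, AG ⟂ GV, so GV runs along (−sin 41°, cos 41°); with |GV| = 31.5, V = (-46.68, 46.79). Then |CV| = |V − C| = 47.89.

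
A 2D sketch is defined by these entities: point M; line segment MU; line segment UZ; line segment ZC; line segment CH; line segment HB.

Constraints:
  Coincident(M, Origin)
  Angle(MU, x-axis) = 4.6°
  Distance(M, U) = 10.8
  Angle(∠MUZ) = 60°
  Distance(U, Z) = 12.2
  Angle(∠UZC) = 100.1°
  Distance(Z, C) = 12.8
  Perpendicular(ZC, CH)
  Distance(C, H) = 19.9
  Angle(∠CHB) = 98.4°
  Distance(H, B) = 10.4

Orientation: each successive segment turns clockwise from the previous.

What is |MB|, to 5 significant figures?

14.195

M is at the origin; MU runs at 4.6° with length 10.8, so U = (10.765, 0.86615). ∠MUZ = 60.0° gives UZ at -115.40° from the x-axis; with |UZ| = 12.2, Z = (5.5322, -10.155). ∠UZC = 100.1° gives ZC at 164.70° from the x-axis; with |ZC| = 12.8, C = (-6.8141, -6.7770). ZC is perpendicular to CH, so CH runs at 74.700°; with |CH| = 19.9, H = (-1.5631, 12.418). ∠CHB = 98.4° gives HB at -6.9000° from the x-axis; with |HB| = 10.4, B = (8.7616, 11.168). Then |MB| = |B − M| = 14.195.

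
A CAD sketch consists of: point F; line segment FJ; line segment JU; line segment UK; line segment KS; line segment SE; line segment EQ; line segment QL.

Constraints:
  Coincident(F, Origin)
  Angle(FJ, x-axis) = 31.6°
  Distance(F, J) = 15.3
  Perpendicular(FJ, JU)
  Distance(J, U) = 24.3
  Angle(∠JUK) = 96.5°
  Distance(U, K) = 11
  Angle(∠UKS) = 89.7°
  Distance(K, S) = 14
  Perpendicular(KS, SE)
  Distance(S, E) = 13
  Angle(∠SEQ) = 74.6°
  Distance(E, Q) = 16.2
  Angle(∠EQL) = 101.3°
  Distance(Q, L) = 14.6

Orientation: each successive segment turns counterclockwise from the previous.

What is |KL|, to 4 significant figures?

5.893

F is at the origin; FJ runs at 31.6° with length 15.3, so J = (13.03, 8.017). FJ ⟂ JU, so JU runs at 121.6°; with |JU| = 24.3, U = (0.2986, 28.71). ∠JUK = 96.5° gives UK at -154.9° from the x-axis; with |UK| = 11.0, K = (-9.663, 24.05). ∠UKS = 89.7° gives KS at -64.60° from the x-axis; with |KS| = 14.0, S = (-3.658, 11.40). KS ⟂ SE, so SE runs at 25.40°; with |SE| = 13.0, E = (8.086, 16.98). ∠SEQ = 74.6° gives EQ at 130.8° from the x-axis; with |EQ| = 16.2, Q = (-2.500, 29.24). ∠EQL = 101.3° gives QL at -150.5° from the x-axis; with |QL| = 14.6, L = (-15.21, 22.05). Then |KL| = |L − K| = 5.893.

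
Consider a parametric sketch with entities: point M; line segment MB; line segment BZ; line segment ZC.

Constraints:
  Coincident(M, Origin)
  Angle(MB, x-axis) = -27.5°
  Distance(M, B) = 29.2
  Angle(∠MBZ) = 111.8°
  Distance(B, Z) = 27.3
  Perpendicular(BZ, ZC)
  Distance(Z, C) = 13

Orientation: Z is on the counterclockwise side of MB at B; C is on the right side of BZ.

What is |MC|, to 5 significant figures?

55.353

M is at the origin; MB runs at -27.5° with length 29.2, so B = 29.2·(cos -27.5°, sin -27.5°) = (25.901, -13.483). ∠MBZ = 111.8°, so BZ runs at -27.5° + (180° − 111.8°) = 40.700° from the x-axis; with |BZ| = 27.3, Z = B + 27.3·(cos 40.700°, sin 40.700°) = (46.598, 4.3192). BZ ⟂ ZC; with |ZC| = 13.0 on the right of BZ, C = Z + 13.0·(0.65210, -0.75813) = (55.075, -5.5365). Then |MC| = |C − M| = 55.353.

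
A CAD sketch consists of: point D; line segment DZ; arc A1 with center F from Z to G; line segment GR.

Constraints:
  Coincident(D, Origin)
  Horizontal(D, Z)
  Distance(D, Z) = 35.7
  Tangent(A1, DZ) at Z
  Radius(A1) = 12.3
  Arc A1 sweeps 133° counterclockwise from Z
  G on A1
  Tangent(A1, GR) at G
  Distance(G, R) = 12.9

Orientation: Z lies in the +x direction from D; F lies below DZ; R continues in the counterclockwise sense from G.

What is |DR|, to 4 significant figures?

46.56

On A1, Z sits at bearing 90° from F; a 133° counterclockwise sweep puts G at bearing 223°, so G = F + 12.3·(cos 223°, sin 223°) = (26.70, -20.69). A1 meets GR tangentially, so FG is at right angles to GR, so GR runs along (−sin 223°, cos 223°); with |GR| = 12.9, R = (35.50, -30.12). Then |DR| = |R − D| = 46.56.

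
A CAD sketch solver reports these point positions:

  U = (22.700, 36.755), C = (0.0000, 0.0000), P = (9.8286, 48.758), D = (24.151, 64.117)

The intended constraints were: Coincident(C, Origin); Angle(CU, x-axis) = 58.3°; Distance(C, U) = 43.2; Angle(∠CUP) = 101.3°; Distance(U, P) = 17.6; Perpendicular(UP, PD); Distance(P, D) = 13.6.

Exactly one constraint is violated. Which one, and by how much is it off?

Distance(P, D) = 13.6 — off by 7.40.

C = (0.00, 0.00) ✓; CU at 58.30° ✓; |CU| = 43.20 ✓; ∠CUP = 101.3° ✓; |UP| = 17.60 ✓; ∠(UP, PD) = 90.00° ✓; |PD| = 21.00 ✗.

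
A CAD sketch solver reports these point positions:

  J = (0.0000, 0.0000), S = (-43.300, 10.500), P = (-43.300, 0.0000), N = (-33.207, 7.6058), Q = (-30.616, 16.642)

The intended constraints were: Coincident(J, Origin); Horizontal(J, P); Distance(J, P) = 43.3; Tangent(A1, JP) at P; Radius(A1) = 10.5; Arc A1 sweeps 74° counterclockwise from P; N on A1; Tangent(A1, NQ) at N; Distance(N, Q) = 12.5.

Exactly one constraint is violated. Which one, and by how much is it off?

Distance(N, Q) = 12.5 — off by 3.10.

J = (0.00, 0.00) ✓; J.y = 0.00, P.y = 0.00 ✓; |JP| = 43.30 ✓; ∠(SP, PJ) = 90.00° ✓; |SP| = 10.50 ✓; bearing(S→N) − bearing(S→P) = 74.00° ✓; |SN| = 10.50 ✓; ∠(SN, NQ) = 90.00° ✓; |NQ| = 9.400 ✗.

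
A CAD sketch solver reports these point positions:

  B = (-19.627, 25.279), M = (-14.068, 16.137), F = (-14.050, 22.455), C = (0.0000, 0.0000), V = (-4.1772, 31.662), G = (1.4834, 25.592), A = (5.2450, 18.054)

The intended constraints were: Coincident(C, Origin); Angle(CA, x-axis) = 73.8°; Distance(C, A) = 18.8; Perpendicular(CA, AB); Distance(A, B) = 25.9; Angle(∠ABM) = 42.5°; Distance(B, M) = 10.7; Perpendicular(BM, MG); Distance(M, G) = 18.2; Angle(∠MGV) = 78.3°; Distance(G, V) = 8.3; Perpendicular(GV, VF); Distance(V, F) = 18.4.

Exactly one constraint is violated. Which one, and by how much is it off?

Distance(V, F) = 18.4 — off by 4.90.

C = (0.00, 0.00) ✓; CA at 73.80° ✓; |CA| = 18.80 ✓; ∠(CA, AB) = 90.00° ✓; |AB| = 25.90 ✓; ∠ABM = 42.50° ✓; |BM| = 10.70 ✓; ∠(BM, MG) = 90.00° ✓; |MG| = 18.20 ✓; ∠MGV = 78.30° ✓; |GV| = 8.300 ✓; ∠(GV, VF) = 90.00° ✓; |VF| = 13.50 ✗.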